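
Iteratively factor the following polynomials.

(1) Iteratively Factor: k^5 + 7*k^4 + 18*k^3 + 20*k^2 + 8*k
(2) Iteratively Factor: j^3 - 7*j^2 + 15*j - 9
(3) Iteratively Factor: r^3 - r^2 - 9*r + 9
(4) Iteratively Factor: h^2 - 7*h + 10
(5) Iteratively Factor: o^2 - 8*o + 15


(1) = (k + 2)*(k^4 + 5*k^3 + 8*k^2 + 4*k) = (k + 2)^2*(k^3 + 3*k^2 + 2*k) = k*(k + 2)^2*(k^2 + 3*k + 2) = k*(k + 2)^3*(k + 1)
(2) = (j - 1)*(j^2 - 6*j + 9) = (j - 3)*(j - 1)*(j - 3)
(3) = (r - 1)*(r^2 - 9) = (r - 3)*(r - 1)*(r + 3)
(4) = (h - 5)*(h - 2)
(5) = (o - 3)*(o - 5)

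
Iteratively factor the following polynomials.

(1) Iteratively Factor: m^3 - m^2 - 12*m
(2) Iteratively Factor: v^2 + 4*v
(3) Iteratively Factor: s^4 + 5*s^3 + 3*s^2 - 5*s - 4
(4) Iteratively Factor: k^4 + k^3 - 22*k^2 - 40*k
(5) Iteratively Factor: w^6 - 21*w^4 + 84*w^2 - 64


(1) = (m + 3)*(m^2 - 4*m) = (m - 4)*(m + 3)*(m)
(2) = (v + 4)*(v)
(3) = (s + 4)*(s^3 + s^2 - s - 1) = (s + 1)*(s + 4)*(s^2 - 1) = (s - 1)*(s + 1)*(s + 4)*(s + 1)
(4) = (k - 5)*(k^3 + 6*k^2 + 8*k) = (k - 5)*(k + 2)*(k^2 + 4*k) = k*(k - 5)*(k + 2)*(k + 4)
(5) = (w - 1)*(w^5 + w^4 - 20*w^3 - 20*w^2 + 64*w + 64) = (w - 1)*(w + 2)*(w^4 - w^3 - 18*w^2 + 16*w + 32) = (w - 1)*(w + 2)*(w + 4)*(w^3 - 5*w^2 + 2*w + 8) = (w - 1)*(w + 1)*(w + 2)*(w + 4)*(w^2 - 6*w + 8) = (w - 4)*(w - 1)*(w + 1)*(w + 2)*(w + 4)*(w - 2)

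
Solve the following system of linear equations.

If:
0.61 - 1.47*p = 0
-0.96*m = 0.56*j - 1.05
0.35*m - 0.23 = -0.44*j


Then:
j = -0.65
m = 1.47
p = 0.41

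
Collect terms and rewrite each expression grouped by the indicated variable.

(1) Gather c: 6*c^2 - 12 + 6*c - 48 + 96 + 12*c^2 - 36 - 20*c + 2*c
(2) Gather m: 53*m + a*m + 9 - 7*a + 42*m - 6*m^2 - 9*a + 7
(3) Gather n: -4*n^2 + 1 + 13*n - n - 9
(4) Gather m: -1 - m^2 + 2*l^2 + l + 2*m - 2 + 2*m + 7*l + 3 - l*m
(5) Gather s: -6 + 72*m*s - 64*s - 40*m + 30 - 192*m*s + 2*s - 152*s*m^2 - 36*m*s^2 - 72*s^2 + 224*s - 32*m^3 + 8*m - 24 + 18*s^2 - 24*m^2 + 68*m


(1) = 18*c^2 - 12*c
(2) = -16*a - 6*m^2 + m*(a + 95) + 16
(3) = -4*n^2 + 12*n - 8
(4) = 2*l^2 + 8*l - m^2 + m*(4 - l)
(5) = -32*m^3 - 24*m^2 + 36*m + s^2*(-36*m - 54) + s*(-152*m^2 - 120*m + 162)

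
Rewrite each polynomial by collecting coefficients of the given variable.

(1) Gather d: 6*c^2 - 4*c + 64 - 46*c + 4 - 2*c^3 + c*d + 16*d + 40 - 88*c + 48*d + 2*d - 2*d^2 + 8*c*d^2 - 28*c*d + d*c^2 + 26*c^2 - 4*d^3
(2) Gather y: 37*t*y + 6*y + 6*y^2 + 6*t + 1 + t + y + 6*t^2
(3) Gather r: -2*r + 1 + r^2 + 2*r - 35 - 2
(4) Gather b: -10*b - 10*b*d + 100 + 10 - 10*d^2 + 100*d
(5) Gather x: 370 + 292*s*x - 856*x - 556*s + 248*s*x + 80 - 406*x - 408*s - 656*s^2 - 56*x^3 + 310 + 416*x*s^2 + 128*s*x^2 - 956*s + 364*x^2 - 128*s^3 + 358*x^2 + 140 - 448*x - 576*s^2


(1) = -2*c^3 + 32*c^2 - 138*c - 4*d^3 + d^2*(8*c - 2) + d*(c^2 - 27*c + 66) + 108
(2) = 6*t^2 + 7*t + 6*y^2 + y*(37*t + 7) + 1
(3) = r^2 - 36
(4) = b*(-10*d - 10) - 10*d^2 + 100*d + 110
(5) = -128*s^3 - 1232*s^2 - 1920*s - 56*x^3 + x^2*(128*s + 722) + x*(416*s^2 + 540*s - 1710) + 900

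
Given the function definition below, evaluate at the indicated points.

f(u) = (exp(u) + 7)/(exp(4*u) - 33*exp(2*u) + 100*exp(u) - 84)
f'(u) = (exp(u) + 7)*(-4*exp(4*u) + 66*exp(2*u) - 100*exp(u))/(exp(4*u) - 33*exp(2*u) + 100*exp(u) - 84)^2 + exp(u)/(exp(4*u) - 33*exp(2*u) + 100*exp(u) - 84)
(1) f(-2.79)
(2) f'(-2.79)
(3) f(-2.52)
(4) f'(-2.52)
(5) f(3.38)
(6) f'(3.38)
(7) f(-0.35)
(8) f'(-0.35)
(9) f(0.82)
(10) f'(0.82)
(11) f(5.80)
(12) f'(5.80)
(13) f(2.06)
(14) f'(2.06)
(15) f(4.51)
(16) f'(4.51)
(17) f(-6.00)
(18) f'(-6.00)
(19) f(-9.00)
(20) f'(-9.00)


(1) = -0.09
(2) = -0.01
(3) = -0.09
(4) = -0.01
(5) = 0.00
(6) = -0.00
(7) = -0.26
(8) = -0.36
(9) = -18.73
(10) = 256.19
(11) = 0.00
(12) = -0.00
(13) = 0.01
(14) = -0.03
(15) = 0.00
(16) = -0.00
(17) = -0.08
(18) = -0.00
(19) = -0.08
(20) = -0.00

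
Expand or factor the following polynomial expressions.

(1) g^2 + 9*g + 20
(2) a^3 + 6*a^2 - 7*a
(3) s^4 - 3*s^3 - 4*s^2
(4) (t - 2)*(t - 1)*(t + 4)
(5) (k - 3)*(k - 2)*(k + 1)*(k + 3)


(1) = (g + 4)*(g + 5)
(2) = a*(a - 1)*(a + 7)
(3) = s^2*(s - 4)*(s + 1)
(4) = t^3 + t^2 - 10*t + 8
(5) = k^4 - k^3 - 11*k^2 + 9*k + 18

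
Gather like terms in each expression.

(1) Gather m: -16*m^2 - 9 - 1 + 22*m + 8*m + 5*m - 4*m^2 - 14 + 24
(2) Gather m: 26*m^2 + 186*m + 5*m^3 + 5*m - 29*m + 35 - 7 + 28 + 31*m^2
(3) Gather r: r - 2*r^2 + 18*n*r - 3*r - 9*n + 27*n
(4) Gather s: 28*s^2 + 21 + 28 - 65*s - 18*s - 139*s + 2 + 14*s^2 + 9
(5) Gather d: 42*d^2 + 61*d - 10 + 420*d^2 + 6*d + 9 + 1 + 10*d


(1) = -20*m^2 + 35*m
(2) = 5*m^3 + 57*m^2 + 162*m + 56
(3) = 18*n - 2*r^2 + r*(18*n - 2)
(4) = 42*s^2 - 222*s + 60
(5) = 462*d^2 + 77*d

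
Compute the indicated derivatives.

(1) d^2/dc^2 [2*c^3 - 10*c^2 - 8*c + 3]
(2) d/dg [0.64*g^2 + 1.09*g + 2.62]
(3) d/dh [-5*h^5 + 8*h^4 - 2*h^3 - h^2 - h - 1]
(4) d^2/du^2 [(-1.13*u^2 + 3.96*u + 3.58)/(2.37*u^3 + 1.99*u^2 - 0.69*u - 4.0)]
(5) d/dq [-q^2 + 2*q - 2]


(1) = 12*c - 20
(2) = 1.28*g + 1.09
(3) = -25*h^4 + 32*h^3 - 6*h^2 - 2*h - 1
(4) = (-12.694194*u^6 + 133.457544*u^5 + 342.273978*u^4 + 161.388426*u^3 + 446.457504*u^2 + 363.265812*u + 2.383276)/(13.312053*u^9 + 33.532893*u^8 + 16.529328*u^7 - 79.047683*u^6 - 118.003536*u^5 - 5.431683*u^4 + 146.385891*u^3 + 89.8068*u^2 - 33.12*u - 64.0)
(5) = 2 - 2*q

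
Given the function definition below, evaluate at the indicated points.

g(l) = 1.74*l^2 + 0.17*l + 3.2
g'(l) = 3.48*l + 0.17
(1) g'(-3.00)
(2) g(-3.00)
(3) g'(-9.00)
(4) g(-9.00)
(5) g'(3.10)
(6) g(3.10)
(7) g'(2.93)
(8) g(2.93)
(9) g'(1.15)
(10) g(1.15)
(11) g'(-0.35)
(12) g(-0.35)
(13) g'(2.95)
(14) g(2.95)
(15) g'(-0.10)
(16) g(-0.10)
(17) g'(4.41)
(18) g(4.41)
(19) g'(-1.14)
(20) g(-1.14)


(1) = -10.27
(2) = 18.35
(3) = -31.15
(4) = 142.61
(5) = 10.96
(6) = 20.45
(7) = 10.37
(8) = 18.64
(9) = 4.17
(10) = 5.70
(11) = -1.05
(12) = 3.35
(13) = 10.44
(14) = 18.84
(15) = -0.18
(16) = 3.20
(17) = 15.52
(18) = 37.79
(19) = -3.80
(20) = 5.27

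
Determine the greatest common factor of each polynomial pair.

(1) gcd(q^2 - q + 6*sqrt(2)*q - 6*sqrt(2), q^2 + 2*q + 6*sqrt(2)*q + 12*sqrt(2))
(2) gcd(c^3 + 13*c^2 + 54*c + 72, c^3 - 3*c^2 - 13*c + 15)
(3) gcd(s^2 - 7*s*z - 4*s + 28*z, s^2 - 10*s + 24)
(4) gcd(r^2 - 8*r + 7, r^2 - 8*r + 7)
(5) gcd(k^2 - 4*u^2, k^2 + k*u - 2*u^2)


(1) = q + 6*sqrt(2)
(2) = c + 3
(3) = gcd((s - 4)*(s - 7*z), (s - 6)*(s - 4)) = s - 4
(4) = gcd((r - 7)*(r - 1), (r - 7)*(r - 1)) = r^2 - 8*r + 7
(5) = k + 2*u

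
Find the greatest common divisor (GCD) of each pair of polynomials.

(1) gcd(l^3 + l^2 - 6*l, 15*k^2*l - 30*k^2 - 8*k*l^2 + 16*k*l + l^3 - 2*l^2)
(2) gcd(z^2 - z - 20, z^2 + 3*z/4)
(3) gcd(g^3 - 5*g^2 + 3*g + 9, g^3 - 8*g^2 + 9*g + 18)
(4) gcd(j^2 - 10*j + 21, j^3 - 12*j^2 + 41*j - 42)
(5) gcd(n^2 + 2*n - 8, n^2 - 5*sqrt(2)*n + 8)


(1) = gcd(l*(l - 2)*(l + 3), (-5*k + l)*(-3*k + l)*(l - 2)) = l - 2
(2) = 1
(3) = gcd((g - 3)^2*(g + 1), (g - 6)*(g - 3)*(g + 1)) = g^2 - 2*g - 3
(4) = j^2 - 10*j + 21
(5) = 1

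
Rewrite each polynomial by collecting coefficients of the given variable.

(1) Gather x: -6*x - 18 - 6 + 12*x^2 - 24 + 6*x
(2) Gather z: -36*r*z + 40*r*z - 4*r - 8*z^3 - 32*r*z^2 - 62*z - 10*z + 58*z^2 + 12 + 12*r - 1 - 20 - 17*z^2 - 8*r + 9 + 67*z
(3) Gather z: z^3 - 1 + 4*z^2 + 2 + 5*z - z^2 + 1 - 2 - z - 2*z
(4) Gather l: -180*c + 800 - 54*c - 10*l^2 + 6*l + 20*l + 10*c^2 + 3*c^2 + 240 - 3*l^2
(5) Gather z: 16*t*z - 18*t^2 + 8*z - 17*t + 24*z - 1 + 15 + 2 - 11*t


(1) = 12*x^2 - 48
(2) = -8*z^3 + z^2*(41 - 32*r) + z*(4*r - 5)
(3) = z^3 + 3*z^2 + 2*z
(4) = 13*c^2 - 234*c - 13*l^2 + 26*l + 1040
(5) = -18*t^2 - 28*t + z*(16*t + 32) + 16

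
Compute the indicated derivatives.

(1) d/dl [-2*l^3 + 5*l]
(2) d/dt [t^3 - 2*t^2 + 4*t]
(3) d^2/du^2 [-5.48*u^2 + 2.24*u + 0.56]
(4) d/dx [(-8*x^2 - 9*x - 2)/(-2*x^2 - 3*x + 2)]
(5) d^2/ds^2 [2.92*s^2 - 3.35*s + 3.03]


(1) = 5 - 6*l^2
(2) = 3*t^2 - 4*t + 4
(3) = -10.9600000000000
(4) = 2*(3*x^2 - 20*x - 12)/(4*x^4 + 12*x^3 + x^2 - 12*x + 4)
(5) = 5.84000000000000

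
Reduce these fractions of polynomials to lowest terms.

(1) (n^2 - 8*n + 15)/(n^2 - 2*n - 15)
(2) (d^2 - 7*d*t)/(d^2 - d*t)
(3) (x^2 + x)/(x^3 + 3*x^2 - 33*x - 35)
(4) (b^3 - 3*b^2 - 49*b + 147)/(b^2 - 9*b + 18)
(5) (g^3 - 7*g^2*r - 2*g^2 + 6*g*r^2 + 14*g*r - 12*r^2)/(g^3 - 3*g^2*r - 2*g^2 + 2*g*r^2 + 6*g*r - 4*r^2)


(1) = (n - 3)/(n + 3)
(2) = (-d + 7*t)/(-d + t)
(3) = x/(x^2 + 2*x - 35)
(4) = (b^2 - 49)/(b - 6)
(5) = (-g + 6*r)/(-g + 2*r)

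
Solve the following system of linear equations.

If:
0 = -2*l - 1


Then:
l = -1/2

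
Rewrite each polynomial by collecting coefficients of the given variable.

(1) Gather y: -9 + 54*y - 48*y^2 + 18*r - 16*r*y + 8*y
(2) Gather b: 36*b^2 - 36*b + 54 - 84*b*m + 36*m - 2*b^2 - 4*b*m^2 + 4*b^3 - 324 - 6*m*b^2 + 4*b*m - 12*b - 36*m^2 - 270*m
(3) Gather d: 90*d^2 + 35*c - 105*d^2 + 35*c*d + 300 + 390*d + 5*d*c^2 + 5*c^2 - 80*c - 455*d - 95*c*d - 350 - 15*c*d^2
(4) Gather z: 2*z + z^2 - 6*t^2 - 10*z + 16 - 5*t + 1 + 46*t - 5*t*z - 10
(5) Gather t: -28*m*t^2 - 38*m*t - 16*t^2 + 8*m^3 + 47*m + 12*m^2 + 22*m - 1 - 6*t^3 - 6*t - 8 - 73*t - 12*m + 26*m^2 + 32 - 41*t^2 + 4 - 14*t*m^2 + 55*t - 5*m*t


(1) = 18*r - 48*y^2 + y*(62 - 16*r) - 9
(2) = 4*b^3 + b^2*(34 - 6*m) + b*(-4*m^2 - 80*m - 48) - 36*m^2 - 234*m - 270
(3) = 5*c^2 - 45*c + d^2*(-15*c - 15) + d*(5*c^2 - 60*c - 65) - 50
(4) = -6*t^2 + 41*t + z^2 + z*(-5*t - 8) + 7
(5) = 8*m^3 + 38*m^2 + 57*m - 6*t^3 + t^2*(-28*m - 57) + t*(-14*m^2 - 43*m - 24) + 27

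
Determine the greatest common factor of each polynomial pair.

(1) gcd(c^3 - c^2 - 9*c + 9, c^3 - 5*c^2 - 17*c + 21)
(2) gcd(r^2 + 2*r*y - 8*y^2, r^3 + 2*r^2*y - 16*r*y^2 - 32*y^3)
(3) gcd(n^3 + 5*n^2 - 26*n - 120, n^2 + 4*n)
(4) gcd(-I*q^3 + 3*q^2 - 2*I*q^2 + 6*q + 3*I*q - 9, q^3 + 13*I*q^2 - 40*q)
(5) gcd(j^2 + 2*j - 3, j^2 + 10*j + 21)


(1) = gcd((c - 3)*(c - 1)*(c + 3), (c - 7)*(c - 1)*(c + 3)) = c^2 + 2*c - 3
(2) = r + 4*y
(3) = n + 4
(4) = gcd((q + 3)*(q + 3*I)*(-I*q + I), q*(q + 5*I)*(q + 8*I)) = 1
(5) = gcd((j - 1)*(j + 3), (j + 3)*(j + 7)) = j + 3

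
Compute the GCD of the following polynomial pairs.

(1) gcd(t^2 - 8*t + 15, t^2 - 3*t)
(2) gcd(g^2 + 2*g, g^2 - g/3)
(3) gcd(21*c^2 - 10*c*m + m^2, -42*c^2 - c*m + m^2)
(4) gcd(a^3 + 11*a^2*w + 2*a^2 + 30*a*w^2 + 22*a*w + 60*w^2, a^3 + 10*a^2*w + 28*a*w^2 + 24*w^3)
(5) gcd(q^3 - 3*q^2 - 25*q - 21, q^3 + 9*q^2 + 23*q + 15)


(1) = gcd((t - 5)*(t - 3), t*(t - 3)) = t - 3
(2) = gcd(g*(g + 2), g*(g - 1/3)) = g
(3) = gcd((-7*c + m)*(-3*c + m), (-7*c + m)*(6*c + m)) = 7*c - m
(4) = gcd((a + 2)*(a + 5*w)*(a + 6*w), (a + 2*w)^2*(a + 6*w)) = a + 6*w
(5) = gcd((q - 7)*(q + 1)*(q + 3), (q + 1)*(q + 3)*(q + 5)) = q^2 + 4*q + 3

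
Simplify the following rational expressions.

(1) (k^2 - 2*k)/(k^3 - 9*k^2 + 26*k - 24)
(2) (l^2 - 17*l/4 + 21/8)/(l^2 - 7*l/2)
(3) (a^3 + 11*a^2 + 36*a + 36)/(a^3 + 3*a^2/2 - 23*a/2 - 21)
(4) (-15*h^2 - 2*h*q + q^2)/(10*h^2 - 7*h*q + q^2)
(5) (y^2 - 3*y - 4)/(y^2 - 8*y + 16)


(1) = k/(k^2 - 7*k + 12)
(2) = (4*l - 3)/(4*l)
(3) = (2*a + 12)/(2*a - 7)
(4) = (3*h + q)/(-2*h + q)
(5) = (y + 1)/(y - 4)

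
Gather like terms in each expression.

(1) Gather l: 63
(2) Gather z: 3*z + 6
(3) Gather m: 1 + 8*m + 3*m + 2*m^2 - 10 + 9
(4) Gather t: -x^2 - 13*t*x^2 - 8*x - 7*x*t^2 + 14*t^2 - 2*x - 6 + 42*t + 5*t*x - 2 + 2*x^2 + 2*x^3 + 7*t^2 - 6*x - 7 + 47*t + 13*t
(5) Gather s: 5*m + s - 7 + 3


(1) = 63
(2) = 3*z + 6
(3) = 2*m^2 + 11*m
(4) = t^2*(21 - 7*x) + t*(-13*x^2 + 5*x + 102) + 2*x^3 + x^2 - 16*x - 15
(5) = 5*m + s - 4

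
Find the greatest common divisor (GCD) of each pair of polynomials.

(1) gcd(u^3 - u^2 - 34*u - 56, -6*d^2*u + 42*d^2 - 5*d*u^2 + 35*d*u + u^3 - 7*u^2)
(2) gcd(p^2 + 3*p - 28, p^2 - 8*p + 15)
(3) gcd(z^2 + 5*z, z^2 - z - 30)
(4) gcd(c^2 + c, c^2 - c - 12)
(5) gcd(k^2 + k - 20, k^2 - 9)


(1) = gcd((u - 7)*(u + 2)*(u + 4), (-6*d + u)*(d + u)*(u - 7)) = u - 7
(2) = gcd((p - 4)*(p + 7), (p - 5)*(p - 3)) = 1
(3) = gcd(z*(z + 5), (z - 6)*(z + 5)) = z + 5
(4) = gcd(c*(c + 1), (c - 4)*(c + 3)) = 1
(5) = gcd((k - 4)*(k + 5), (k - 3)*(k + 3)) = 1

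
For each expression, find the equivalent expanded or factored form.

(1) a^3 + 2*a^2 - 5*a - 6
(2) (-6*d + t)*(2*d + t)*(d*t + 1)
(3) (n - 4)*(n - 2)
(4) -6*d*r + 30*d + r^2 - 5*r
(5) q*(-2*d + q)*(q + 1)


(1) = (a - 2)*(a + 1)*(a + 3)
(2) = -12*d^3*t - 4*d^2*t^2 - 12*d^2 + d*t^3 - 4*d*t + t^2
(3) = n^2 - 6*n + 8
(4) = (-6*d + r)*(r - 5)
(5) = -2*d*q^2 - 2*d*q + q^3 + q^2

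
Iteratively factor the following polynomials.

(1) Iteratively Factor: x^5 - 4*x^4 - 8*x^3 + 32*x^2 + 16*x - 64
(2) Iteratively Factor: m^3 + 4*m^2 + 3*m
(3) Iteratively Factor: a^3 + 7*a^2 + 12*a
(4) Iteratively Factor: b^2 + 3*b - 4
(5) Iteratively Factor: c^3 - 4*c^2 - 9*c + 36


(1) = (x + 2)*(x^4 - 6*x^3 + 4*x^2 + 24*x - 32) = (x - 2)*(x + 2)*(x^3 - 4*x^2 - 4*x + 16) = (x - 2)^2*(x + 2)*(x^2 - 2*x - 8) = (x - 4)*(x - 2)^2*(x + 2)*(x + 2)
(2) = (m + 1)*(m^2 + 3*m) = (m + 1)*(m + 3)*(m)
(3) = (a + 3)*(a^2 + 4*a) = a*(a + 3)*(a + 4)
(4) = (b + 4)*(b - 1)
(5) = (c + 3)*(c^2 - 7*c + 12) = (c - 3)*(c + 3)*(c - 4)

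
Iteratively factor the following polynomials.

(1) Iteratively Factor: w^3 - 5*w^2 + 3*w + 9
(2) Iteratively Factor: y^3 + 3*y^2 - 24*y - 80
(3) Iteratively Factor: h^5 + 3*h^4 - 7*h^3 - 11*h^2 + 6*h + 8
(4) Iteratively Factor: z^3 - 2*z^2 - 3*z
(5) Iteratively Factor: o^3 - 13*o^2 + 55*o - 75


(1) = (w + 1)*(w^2 - 6*w + 9) = (w - 3)*(w + 1)*(w - 3)
(2) = (y + 4)*(y^2 - y - 20) = (y + 4)^2*(y - 5)
(3) = (h - 1)*(h^4 + 4*h^3 - 3*h^2 - 14*h - 8) = (h - 1)*(h + 1)*(h^3 + 3*h^2 - 6*h - 8) = (h - 1)*(h + 1)*(h + 4)*(h^2 - h - 2) = (h - 2)*(h - 1)*(h + 1)*(h + 4)*(h + 1)
(4) = (z)*(z^2 - 2*z - 3) = z*(z - 3)*(z + 1)
(5) = (o - 3)*(o^2 - 10*o + 25) = (o - 5)*(o - 3)*(o - 5)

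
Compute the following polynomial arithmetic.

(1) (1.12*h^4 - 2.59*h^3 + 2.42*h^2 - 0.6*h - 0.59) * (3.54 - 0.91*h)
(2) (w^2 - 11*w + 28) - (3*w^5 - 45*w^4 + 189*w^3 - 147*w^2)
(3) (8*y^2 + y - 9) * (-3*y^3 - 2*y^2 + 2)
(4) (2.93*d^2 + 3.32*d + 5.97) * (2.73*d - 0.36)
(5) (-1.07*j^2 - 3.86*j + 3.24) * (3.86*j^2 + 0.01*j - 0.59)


(1) = -1.0192*h^5 + 6.3217*h^4 - 11.3708*h^3 + 9.1128*h^2 - 1.5871*h - 2.0886
(2) = -3*w^5 + 45*w^4 - 189*w^3 + 148*w^2 - 11*w + 28
(3) = -24*y^5 - 19*y^4 + 25*y^3 + 34*y^2 + 2*y - 18
(4) = 7.9989*d^3 + 8.0088*d^2 + 15.1029*d - 2.1492
(5) = -4.1302*j^4 - 14.9103*j^3 + 13.0991*j^2 + 2.3098*j - 1.9116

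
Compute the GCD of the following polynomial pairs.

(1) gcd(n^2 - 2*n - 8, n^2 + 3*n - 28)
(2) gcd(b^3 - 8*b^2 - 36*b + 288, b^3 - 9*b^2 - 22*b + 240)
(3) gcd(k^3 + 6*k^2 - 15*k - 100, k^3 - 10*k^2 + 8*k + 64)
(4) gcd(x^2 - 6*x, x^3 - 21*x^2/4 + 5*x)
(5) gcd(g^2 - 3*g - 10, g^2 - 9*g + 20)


(1) = n - 4
(2) = b^2 - 14*b + 48
(3) = k - 4
(4) = x
(5) = gcd((g - 5)*(g + 2), (g - 5)*(g - 4)) = g - 5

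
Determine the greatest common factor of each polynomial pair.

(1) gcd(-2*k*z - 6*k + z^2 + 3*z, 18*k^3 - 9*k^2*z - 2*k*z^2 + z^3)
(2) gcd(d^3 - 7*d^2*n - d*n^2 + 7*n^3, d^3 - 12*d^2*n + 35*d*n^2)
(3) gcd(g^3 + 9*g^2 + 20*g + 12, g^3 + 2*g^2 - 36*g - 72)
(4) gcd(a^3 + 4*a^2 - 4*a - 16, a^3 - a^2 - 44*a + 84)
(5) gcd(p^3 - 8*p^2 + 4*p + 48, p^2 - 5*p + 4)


(1) = gcd((-2*k + z)*(z + 3), (-3*k + z)*(-2*k + z)*(3*k + z)) = -2*k + z
(2) = d - 7*n
(3) = gcd((g + 1)*(g + 2)*(g + 6), (g - 6)*(g + 2)*(g + 6)) = g^2 + 8*g + 12
(4) = a - 2
(5) = p - 4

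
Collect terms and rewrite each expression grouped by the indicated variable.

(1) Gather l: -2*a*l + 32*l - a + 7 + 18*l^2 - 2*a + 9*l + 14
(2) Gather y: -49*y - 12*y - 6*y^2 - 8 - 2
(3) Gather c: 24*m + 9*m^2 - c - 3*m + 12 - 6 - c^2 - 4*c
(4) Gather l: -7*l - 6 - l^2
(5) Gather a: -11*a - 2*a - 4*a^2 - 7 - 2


(1) = -3*a + 18*l^2 + l*(41 - 2*a) + 21
(2) = -6*y^2 - 61*y - 10
(3) = -c^2 - 5*c + 9*m^2 + 21*m + 6
(4) = -l^2 - 7*l - 6
(5) = -4*a^2 - 13*a - 9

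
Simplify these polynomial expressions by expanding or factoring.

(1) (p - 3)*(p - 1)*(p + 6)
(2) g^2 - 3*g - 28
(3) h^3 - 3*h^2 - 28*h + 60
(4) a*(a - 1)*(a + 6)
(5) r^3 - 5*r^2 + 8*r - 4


(1) = p^3 + 2*p^2 - 21*p + 18
(2) = (g - 7)*(g + 4)
(3) = (h - 6)*(h - 2)*(h + 5)
(4) = a^3 + 5*a^2 - 6*a
(5) = (r - 2)^2*(r - 1)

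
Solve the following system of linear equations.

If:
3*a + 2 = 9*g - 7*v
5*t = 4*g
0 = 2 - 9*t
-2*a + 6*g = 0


Then:
a = 5/6
g = 5/18
t = 2/9
v = -2/7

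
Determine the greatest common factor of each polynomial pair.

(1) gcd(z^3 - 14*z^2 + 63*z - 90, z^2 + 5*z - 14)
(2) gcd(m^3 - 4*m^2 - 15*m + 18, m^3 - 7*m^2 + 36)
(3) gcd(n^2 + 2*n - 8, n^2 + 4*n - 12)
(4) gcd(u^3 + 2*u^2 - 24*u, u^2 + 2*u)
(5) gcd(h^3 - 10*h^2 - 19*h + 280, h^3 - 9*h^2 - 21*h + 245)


(1) = gcd((z - 6)*(z - 5)*(z - 3), (z - 2)*(z + 7)) = 1
(2) = gcd((m - 6)*(m - 1)*(m + 3), (m - 6)*(m - 3)*(m + 2)) = m - 6
(3) = gcd((n - 2)*(n + 4), (n - 2)*(n + 6)) = n - 2
(4) = gcd(u*(u - 4)*(u + 6), u*(u + 2)) = u
(5) = h^2 - 2*h - 35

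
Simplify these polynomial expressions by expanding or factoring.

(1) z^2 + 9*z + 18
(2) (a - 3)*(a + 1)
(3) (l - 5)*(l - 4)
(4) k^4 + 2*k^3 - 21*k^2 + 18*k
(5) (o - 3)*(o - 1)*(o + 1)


(1) = (z + 3)*(z + 6)
(2) = a^2 - 2*a - 3
(3) = l^2 - 9*l + 20
(4) = k*(k - 3)*(k - 1)*(k + 6)
(5) = o^3 - 3*o^2 - o + 3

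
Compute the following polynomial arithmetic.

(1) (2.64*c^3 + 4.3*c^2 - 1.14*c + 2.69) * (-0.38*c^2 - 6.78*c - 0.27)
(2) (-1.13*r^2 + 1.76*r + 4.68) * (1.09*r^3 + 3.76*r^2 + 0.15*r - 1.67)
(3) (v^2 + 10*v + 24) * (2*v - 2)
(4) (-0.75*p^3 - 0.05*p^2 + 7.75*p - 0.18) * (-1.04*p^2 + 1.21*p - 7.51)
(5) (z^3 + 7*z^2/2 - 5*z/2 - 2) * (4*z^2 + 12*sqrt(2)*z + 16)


(1) = -1.0032*c^5 - 19.5332*c^4 - 29.4336*c^3 + 5.546*c^2 - 17.9304*c - 0.7263
(2) = -1.2317*r^5 - 2.3304*r^4 + 11.5493*r^3 + 19.7479*r^2 - 2.2372*r - 7.8156
(3) = 2*v^3 + 18*v^2 + 28*v - 48
(4) = 0.78*p^5 - 0.8555*p^4 - 2.488*p^3 + 9.9402*p^2 - 58.4203*p + 1.3518
(5) = 4*z^5 + 14*z^4 + 12*sqrt(2)*z^4 + 6*z^3 + 42*sqrt(2)*z^3 - 30*sqrt(2)*z^2 + 48*z^2 - 40*z - 24*sqrt(2)*z - 32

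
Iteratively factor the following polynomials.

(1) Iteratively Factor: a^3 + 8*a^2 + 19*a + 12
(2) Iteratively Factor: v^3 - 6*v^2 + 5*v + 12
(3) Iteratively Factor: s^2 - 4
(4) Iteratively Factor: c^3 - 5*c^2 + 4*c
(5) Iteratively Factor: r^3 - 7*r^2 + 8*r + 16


(1) = (a + 4)*(a^2 + 4*a + 3) = (a + 1)*(a + 4)*(a + 3)
(2) = (v + 1)*(v^2 - 7*v + 12) = (v - 3)*(v + 1)*(v - 4)
(3) = (s - 2)*(s + 2)
(4) = (c - 4)*(c^2 - c) = (c - 4)*(c - 1)*(c)
(5) = (r - 4)*(r^2 - 3*r - 4) = (r - 4)^2*(r + 1)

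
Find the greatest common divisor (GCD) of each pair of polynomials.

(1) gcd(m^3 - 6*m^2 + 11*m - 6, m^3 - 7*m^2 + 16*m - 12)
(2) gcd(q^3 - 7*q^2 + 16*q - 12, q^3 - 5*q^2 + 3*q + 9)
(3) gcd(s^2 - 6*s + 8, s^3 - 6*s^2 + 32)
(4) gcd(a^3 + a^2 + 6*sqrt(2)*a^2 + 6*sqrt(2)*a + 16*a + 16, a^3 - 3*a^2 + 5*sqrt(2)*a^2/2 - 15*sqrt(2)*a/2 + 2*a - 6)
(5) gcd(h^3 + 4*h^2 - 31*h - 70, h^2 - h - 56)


(1) = gcd((m - 3)*(m - 2)*(m - 1), (m - 3)*(m - 2)^2) = m^2 - 5*m + 6
(2) = q - 3
(3) = gcd((s - 4)*(s - 2), (s - 4)^2*(s + 2)) = s - 4
(4) = gcd((a + 1)*(a + 2*sqrt(2))*(a + 4*sqrt(2)), (a - 3)*(a + sqrt(2)/2)*(a + 2*sqrt(2))) = a + 2*sqrt(2)
(5) = gcd((h - 5)*(h + 2)*(h + 7), (h - 8)*(h + 7)) = h + 7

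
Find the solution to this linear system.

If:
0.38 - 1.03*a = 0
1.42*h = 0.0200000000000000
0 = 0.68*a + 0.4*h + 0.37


Then:
No Solution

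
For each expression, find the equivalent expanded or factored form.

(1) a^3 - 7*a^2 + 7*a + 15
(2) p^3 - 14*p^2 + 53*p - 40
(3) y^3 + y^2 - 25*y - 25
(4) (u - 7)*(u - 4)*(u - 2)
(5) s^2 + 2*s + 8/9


(1) = (a - 5)*(a - 3)*(a + 1)
(2) = (p - 8)*(p - 5)*(p - 1)
(3) = (y - 5)*(y + 1)*(y + 5)
(4) = u^3 - 13*u^2 + 50*u - 56
(5) = (s + 2/3)*(s + 4/3)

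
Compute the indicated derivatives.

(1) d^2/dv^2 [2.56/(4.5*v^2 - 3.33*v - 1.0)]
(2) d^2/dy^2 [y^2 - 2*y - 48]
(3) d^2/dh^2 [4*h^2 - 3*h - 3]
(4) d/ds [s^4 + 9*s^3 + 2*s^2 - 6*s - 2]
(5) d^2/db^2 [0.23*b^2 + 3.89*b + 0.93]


(1) = (103.68*v^2 - 76.7232*v - 2.56*(9.0*v - 3.33)*(18.0*v - 6.66) - 23.04)/(-4.5*v^2 + 3.33*v + 1.0)^3
(2) = 2
(3) = 8
(4) = 4*s^3 + 27*s^2 + 4*s - 6
(5) = 0.460000000000000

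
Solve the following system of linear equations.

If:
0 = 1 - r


Then:
r = 1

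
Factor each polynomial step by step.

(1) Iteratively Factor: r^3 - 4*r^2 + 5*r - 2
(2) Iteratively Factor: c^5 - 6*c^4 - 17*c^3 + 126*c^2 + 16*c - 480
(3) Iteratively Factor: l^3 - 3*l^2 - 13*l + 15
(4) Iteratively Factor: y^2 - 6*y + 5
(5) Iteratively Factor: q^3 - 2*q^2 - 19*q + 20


(1) = (r - 1)*(r^2 - 3*r + 2) = (r - 2)*(r - 1)*(r - 1)
(2) = (c - 3)*(c^4 - 3*c^3 - 26*c^2 + 48*c + 160) = (c - 3)*(c + 4)*(c^3 - 7*c^2 + 2*c + 40) = (c - 5)*(c - 3)*(c + 4)*(c^2 - 2*c - 8) = (c - 5)*(c - 3)*(c + 2)*(c + 4)*(c - 4)
(3) = (l + 3)*(l^2 - 6*l + 5) = (l - 1)*(l + 3)*(l - 5)
(4) = (y - 5)*(y - 1)
(5) = (q - 1)*(q^2 - q - 20) = (q - 1)*(q + 4)*(q - 5)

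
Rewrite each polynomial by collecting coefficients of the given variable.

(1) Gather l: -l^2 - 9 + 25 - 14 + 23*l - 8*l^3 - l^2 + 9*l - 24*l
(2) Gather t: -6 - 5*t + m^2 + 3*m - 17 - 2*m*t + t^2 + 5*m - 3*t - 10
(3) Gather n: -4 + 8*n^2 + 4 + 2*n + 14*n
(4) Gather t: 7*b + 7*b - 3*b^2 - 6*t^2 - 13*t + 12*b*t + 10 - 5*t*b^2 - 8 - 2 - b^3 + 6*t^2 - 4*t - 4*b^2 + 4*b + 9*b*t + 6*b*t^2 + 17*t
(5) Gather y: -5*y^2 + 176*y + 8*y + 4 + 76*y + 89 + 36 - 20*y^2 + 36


(1) = -8*l^3 - 2*l^2 + 8*l + 2
(2) = m^2 + 8*m + t^2 + t*(-2*m - 8) - 33
(3) = 8*n^2 + 16*n
(4) = -b^3 - 7*b^2 + 6*b*t^2 + 18*b + t*(-5*b^2 + 21*b)
(5) = -25*y^2 + 260*y + 165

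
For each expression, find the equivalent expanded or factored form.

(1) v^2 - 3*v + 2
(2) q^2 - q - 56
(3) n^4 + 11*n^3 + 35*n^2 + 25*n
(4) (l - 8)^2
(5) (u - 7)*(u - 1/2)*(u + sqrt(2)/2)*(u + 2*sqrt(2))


(1) = (v - 2)*(v - 1)
(2) = (q - 8)*(q + 7)
(3) = n*(n + 1)*(n + 5)^2
(4) = l^2 - 16*l + 64
(5) = u^4 - 15*u^3/2 + 5*sqrt(2)*u^3/2 - 75*sqrt(2)*u^2/4 + 11*u^2/2 - 15*u + 35*sqrt(2)*u/4 + 7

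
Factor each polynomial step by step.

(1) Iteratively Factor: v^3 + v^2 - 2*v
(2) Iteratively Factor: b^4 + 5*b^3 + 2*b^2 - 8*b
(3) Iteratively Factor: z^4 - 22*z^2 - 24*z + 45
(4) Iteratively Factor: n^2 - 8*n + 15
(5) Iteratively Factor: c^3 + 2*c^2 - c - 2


(1) = (v + 2)*(v^2 - v) = v*(v + 2)*(v - 1)
(2) = (b - 1)*(b^3 + 6*b^2 + 8*b) = (b - 1)*(b + 2)*(b^2 + 4*b) = b*(b - 1)*(b + 2)*(b + 4)
(3) = (z - 5)*(z^3 + 5*z^2 + 3*z - 9) = (z - 5)*(z + 3)*(z^2 + 2*z - 3) = (z - 5)*(z - 1)*(z + 3)*(z + 3)
(4) = (n - 5)*(n - 3)
(5) = (c + 2)*(c^2 - 1) = (c - 1)*(c + 2)*(c + 1)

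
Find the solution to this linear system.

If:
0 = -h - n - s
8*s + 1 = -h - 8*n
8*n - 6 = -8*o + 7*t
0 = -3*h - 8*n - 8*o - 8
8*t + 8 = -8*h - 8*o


Then:
h = 1/7
n = -773/392
o = 45/49
s = 717/392
t = -101/49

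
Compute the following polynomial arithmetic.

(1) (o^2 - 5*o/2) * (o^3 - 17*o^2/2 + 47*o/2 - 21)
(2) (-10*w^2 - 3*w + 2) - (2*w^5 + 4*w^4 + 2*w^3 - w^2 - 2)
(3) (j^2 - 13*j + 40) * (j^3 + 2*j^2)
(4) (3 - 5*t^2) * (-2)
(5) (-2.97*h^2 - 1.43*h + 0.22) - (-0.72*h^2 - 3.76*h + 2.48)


(1) = o^5 - 11*o^4 + 179*o^3/4 - 319*o^2/4 + 105*o/2
(2) = -2*w^5 - 4*w^4 - 2*w^3 - 9*w^2 - 3*w + 4
(3) = j^5 - 11*j^4 + 14*j^3 + 80*j^2
(4) = 10*t^2 - 6
(5) = -2.25*h^2 + 2.33*h - 2.26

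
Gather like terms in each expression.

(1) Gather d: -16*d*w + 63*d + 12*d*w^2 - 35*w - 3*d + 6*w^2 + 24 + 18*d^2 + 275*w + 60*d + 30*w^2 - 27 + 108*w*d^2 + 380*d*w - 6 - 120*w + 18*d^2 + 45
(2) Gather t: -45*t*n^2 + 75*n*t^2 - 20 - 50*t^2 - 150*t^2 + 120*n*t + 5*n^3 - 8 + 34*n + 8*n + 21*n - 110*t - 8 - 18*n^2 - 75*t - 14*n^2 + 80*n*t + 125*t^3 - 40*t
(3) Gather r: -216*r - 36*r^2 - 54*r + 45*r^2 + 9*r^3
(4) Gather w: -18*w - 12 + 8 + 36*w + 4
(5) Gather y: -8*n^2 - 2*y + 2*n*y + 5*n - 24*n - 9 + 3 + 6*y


(1) = d^2*(108*w + 36) + d*(12*w^2 + 364*w + 120) + 36*w^2 + 120*w + 36
(2) = 5*n^3 - 32*n^2 + 63*n + 125*t^3 + t^2*(75*n - 200) + t*(-45*n^2 + 200*n - 225) - 36
(3) = 9*r^3 + 9*r^2 - 270*r
(4) = 18*w
(5) = -8*n^2 - 19*n + y*(2*n + 4) - 6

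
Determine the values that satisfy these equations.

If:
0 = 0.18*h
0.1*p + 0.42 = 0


Then:
h = 0.00
p = -4.20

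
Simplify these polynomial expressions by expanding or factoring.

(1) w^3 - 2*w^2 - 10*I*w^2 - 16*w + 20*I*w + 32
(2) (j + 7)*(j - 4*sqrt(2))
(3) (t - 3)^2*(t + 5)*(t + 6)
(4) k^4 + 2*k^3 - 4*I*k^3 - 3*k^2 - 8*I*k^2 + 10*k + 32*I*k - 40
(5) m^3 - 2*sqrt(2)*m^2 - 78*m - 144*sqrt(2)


(1) = (w - 2)*(w - 8*I)*(w - 2*I)
(2) = j^2 - 4*sqrt(2)*j + 7*j - 28*sqrt(2)
(3) = t^4 + 5*t^3 - 27*t^2 - 81*t + 270
(4) = (k - 2)*(k + 4)*(k - 5*I)*(k + I)
(5) = (m - 8*sqrt(2))*(m + 3*sqrt(2))^2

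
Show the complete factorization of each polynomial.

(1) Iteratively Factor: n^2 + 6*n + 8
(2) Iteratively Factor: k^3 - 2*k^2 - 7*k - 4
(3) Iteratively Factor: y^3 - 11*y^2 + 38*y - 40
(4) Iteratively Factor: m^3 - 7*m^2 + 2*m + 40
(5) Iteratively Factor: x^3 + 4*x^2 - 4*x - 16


(1) = (n + 4)*(n + 2)
(2) = (k + 1)*(k^2 - 3*k - 4) = (k + 1)^2*(k - 4)
(3) = (y - 2)*(y^2 - 9*y + 20) = (y - 5)*(y - 2)*(y - 4)
(4) = (m - 4)*(m^2 - 3*m - 10) = (m - 4)*(m + 2)*(m - 5)
(5) = (x + 4)*(x^2 - 4) = (x + 2)*(x + 4)*(x - 2)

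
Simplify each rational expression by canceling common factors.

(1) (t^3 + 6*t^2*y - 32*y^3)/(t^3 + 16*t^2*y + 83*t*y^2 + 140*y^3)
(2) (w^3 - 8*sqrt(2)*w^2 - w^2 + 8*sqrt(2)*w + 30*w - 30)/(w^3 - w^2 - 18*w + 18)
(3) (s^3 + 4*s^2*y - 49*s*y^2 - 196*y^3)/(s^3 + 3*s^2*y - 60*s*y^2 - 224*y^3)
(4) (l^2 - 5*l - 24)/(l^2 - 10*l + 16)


(1) = (t^2 + 2*t*y - 8*y^2)/(t^2 + 12*t*y + 35*y^2)
(2) = (w - 5*sqrt(2))/(w + 3*sqrt(2))
(3) = (-s + 7*y)/(-s + 8*y)
(4) = (l + 3)/(l - 2)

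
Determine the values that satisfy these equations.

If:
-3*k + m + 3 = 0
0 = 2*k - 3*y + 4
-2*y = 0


Then:
k = -2
m = -9
y = 0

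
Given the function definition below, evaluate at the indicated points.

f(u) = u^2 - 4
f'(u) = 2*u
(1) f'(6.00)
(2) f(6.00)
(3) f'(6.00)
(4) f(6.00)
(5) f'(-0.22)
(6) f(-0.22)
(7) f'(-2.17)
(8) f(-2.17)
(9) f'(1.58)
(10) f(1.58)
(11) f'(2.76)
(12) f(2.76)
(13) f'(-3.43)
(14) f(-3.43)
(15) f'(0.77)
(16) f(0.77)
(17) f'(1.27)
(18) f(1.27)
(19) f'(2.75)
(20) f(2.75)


(1) = 12.00
(2) = 32.00
(3) = 12.00
(4) = 32.00
(5) = -0.44
(6) = -3.95
(7) = -4.34
(8) = 0.71
(9) = 3.16
(10) = -1.50
(11) = 5.52
(12) = 3.62
(13) = -6.86
(14) = 7.76
(15) = 1.54
(16) = -3.41
(17) = 2.54
(18) = -2.39
(19) = 5.50
(20) = 3.56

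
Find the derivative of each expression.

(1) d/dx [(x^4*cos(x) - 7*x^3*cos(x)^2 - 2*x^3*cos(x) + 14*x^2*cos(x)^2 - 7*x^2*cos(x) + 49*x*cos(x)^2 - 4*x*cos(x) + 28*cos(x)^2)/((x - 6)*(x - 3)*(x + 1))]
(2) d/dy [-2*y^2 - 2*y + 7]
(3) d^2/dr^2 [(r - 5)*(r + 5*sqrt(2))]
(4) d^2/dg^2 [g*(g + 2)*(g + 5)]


(1) = (-x^5*sin(x) + 12*x^4*sin(x) + 7*x^4*sin(2*x) + x^4*cos(x) - 41*x^3*sin(x) - 84*x^3*sin(2*x) - 18*x^3*cos(x) + 18*x^2*sin(x) + 287*x^2*sin(2*x) + 42*x^2*cos(x)^2 + 85*x^2*cos(x) + 72*x*sin(x) - 126*x*sin(2*x) - 308*x*cos(x)^2 - 108*x*cos(x) - 504*sin(2*x) + 630*cos(x)^2 - 72*cos(x))/(x^4 - 18*x^3 + 117*x^2 - 324*x + 324)
(2) = -4*y - 2
(3) = 2
(4) = 6*g + 14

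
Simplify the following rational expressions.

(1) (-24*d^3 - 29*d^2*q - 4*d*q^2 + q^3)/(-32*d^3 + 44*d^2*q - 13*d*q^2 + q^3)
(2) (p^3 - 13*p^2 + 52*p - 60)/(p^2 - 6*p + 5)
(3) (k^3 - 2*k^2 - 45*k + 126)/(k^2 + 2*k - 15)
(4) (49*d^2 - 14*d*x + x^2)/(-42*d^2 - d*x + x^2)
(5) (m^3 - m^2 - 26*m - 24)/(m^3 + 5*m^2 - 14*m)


(1) = (3*d^2 + 4*d*q + q^2)/(4*d^2 - 5*d*q + q^2)
(2) = (p^2 - 8*p + 12)/(p - 1)
(3) = (k^2 + k - 42)/(k + 5)
(4) = (-7*d + x)/(6*d + x)
(5) = (m^3 - m^2 - 26*m - 24)/(m^3 + 5*m^2 - 14*m)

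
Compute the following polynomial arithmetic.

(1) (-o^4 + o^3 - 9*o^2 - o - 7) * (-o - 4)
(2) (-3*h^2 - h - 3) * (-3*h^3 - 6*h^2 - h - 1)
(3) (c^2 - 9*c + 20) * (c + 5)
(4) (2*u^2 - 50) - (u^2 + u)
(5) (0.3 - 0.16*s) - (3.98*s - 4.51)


(1) = o^5 + 3*o^4 + 5*o^3 + 37*o^2 + 11*o + 28
(2) = 9*h^5 + 21*h^4 + 18*h^3 + 22*h^2 + 4*h + 3
(3) = c^3 - 4*c^2 - 25*c + 100
(4) = u^2 - u - 50
(5) = 4.81 - 4.14*s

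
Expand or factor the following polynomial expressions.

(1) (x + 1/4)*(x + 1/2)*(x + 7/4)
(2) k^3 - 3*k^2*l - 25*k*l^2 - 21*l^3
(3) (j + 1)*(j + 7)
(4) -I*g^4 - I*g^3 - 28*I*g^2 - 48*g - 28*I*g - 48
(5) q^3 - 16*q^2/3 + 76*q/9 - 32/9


(1) = x^3 + 5*x^2/2 + 23*x/16 + 7/32
(2) = (k - 7*l)*(k + l)*(k + 3*l)
(3) = j^2 + 8*j + 7
(4) = (g - 4*I)*(g - 2*I)*(g + 6*I)*(-I*g - I)
(5) = (q - 8/3)*(q - 2)*(q - 2/3)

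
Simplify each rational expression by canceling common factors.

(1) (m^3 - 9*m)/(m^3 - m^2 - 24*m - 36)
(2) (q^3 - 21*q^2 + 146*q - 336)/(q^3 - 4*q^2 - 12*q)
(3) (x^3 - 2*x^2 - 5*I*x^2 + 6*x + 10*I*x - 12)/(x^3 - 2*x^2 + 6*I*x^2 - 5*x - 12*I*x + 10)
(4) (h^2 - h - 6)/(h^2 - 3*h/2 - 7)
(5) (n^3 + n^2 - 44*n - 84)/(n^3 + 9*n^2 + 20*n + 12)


(1) = (m^2 - 3*m)/(m^2 - 4*m - 12)
(2) = (q^2 - 15*q + 56)/(q^2 + 2*q)
(3) = (x - 6*I)/(x + 5*I)
(4) = (2*h - 6)/(2*h - 7)
(5) = (n - 7)/(n + 1)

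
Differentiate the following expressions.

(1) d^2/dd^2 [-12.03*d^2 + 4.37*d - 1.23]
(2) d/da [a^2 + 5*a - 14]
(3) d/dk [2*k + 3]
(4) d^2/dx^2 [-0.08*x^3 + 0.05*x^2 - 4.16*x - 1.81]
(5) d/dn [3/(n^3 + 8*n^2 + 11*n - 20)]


(1) = -24.0600000000000
(2) = 2*a + 5
(3) = 2
(4) = 0.1 - 0.48*x
(5) = 3*(-3*n^2 - 16*n - 11)/(n^3 + 8*n^2 + 11*n - 20)^2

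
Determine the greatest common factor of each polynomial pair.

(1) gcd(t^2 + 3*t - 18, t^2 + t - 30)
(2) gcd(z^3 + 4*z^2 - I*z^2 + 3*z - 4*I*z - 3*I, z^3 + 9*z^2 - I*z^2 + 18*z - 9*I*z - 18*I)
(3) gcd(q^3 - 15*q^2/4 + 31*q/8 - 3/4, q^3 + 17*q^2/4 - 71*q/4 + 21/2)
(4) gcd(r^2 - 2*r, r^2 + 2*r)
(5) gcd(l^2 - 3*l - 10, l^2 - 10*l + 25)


(1) = t + 6
(2) = gcd((z + 1)*(z + 3)*(z - I), (z + 3)*(z + 6)*(z - I)) = z^2 + z*(3 - I) - 3*I
(3) = q - 2
(4) = gcd(r*(r - 2), r*(r + 2)) = r
(5) = gcd((l - 5)*(l + 2), (l - 5)^2) = l - 5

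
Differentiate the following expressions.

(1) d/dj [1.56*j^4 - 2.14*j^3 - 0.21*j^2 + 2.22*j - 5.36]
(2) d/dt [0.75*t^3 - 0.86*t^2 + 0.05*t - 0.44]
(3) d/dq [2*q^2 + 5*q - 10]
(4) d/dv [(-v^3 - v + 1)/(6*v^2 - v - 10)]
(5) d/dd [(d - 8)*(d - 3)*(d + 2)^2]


(1) = 6.24*j^3 - 6.42*j^2 - 0.42*j + 2.22
(2) = 2.25*t^2 - 1.72*t + 0.05
(3) = 4*q + 5
(4) = ((12*v - 1)*(v^3 + v - 1) + (3*v^2 + 1)*(-6*v^2 + v + 10))/(-6*v^2 + v + 10)^2
(5) = 4*d^3 - 21*d^2 - 32*d + 52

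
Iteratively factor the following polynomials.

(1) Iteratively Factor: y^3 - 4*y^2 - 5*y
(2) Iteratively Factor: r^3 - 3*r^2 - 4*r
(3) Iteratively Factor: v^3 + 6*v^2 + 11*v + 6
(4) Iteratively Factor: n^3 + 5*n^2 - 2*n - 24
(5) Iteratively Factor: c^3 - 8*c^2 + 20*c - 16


(1) = (y - 5)*(y^2 + y) = (y - 5)*(y + 1)*(y)
(2) = (r)*(r^2 - 3*r - 4) = r*(r + 1)*(r - 4)
(3) = (v + 3)*(v^2 + 3*v + 2) = (v + 2)*(v + 3)*(v + 1)
(4) = (n + 3)*(n^2 + 2*n - 8) = (n + 3)*(n + 4)*(n - 2)
(5) = (c - 2)*(c^2 - 6*c + 8) = (c - 2)^2*(c - 4)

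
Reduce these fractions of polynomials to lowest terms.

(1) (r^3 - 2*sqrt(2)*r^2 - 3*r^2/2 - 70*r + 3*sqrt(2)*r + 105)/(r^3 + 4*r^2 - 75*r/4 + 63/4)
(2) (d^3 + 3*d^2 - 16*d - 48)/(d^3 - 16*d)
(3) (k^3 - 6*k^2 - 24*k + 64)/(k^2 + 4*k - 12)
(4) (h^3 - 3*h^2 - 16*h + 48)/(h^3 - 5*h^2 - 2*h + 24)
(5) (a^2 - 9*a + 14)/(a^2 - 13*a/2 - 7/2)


(1) = (8*r^2 - 16*sqrt(2)*r - 560)/(8*r^2 + 44*r - 84)
(2) = (d + 3)/d
(3) = (k^2 - 4*k - 32)/(k + 6)
(4) = (h + 4)/(h + 2)
(5) = (2*a - 4)/(2*a + 1)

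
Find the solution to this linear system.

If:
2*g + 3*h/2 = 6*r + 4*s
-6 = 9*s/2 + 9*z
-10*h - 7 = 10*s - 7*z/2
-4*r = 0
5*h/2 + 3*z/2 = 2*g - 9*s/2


Then:
g = -4883/2376
h = 113/594
r = 0
s = -284/297
z = -56/297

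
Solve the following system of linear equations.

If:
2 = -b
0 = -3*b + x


Then:
b = -2
x = -6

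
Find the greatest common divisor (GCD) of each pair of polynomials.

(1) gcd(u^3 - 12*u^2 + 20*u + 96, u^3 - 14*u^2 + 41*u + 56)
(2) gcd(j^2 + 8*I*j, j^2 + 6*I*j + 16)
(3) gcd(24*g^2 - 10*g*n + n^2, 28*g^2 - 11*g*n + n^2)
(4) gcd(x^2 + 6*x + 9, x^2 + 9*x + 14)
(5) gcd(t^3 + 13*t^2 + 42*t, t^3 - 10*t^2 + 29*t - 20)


(1) = gcd((u - 8)*(u - 6)*(u + 2), (u - 8)*(u - 7)*(u + 1)) = u - 8
(2) = j + 8*I
(3) = gcd((-6*g + n)*(-4*g + n), (-7*g + n)*(-4*g + n)) = 4*g - n
(4) = 1
(5) = 1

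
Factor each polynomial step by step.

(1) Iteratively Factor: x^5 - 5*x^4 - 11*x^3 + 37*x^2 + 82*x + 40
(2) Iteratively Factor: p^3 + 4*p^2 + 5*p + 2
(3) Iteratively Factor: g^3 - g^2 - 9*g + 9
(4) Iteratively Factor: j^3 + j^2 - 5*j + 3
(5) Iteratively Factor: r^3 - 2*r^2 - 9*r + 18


(1) = (x - 4)*(x^4 - x^3 - 15*x^2 - 23*x - 10) = (x - 5)*(x - 4)*(x^3 + 4*x^2 + 5*x + 2) = (x - 5)*(x - 4)*(x + 1)*(x^2 + 3*x + 2) = (x - 5)*(x - 4)*(x + 1)^2*(x + 2)
(2) = (p + 2)*(p^2 + 2*p + 1) = (p + 1)*(p + 2)*(p + 1)
(3) = (g - 3)*(g^2 + 2*g - 3) = (g - 3)*(g + 3)*(g - 1)
(4) = (j - 1)*(j^2 + 2*j - 3) = (j - 1)^2*(j + 3)
(5) = (r + 3)*(r^2 - 5*r + 6) = (r - 2)*(r + 3)*(r - 3)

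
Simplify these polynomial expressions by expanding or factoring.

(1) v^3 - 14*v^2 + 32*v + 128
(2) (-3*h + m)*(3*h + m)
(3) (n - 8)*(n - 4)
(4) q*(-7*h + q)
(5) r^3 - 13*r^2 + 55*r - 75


(1) = (v - 8)^2*(v + 2)
(2) = -9*h^2 + m^2
(3) = n^2 - 12*n + 32
(4) = -7*h*q + q^2
(5) = (r - 5)^2*(r - 3)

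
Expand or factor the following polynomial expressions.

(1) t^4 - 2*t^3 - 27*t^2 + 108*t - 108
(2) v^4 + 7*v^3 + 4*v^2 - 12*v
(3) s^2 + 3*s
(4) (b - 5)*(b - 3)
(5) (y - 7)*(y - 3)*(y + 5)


(1) = (t - 3)^2*(t - 2)*(t + 6)
(2) = v*(v - 1)*(v + 2)*(v + 6)
(3) = s*(s + 3)
(4) = b^2 - 8*b + 15
(5) = y^3 - 5*y^2 - 29*y + 105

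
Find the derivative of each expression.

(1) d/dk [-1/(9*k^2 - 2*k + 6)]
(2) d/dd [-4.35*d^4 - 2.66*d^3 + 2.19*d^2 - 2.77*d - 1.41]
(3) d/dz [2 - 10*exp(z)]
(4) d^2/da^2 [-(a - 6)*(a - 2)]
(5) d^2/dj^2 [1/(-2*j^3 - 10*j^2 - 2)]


(1) = 2*(9*k - 1)/(9*k^2 - 2*k + 6)^2
(2) = -17.4*d^3 - 7.98*d^2 + 4.38*d - 2.77
(3) = -10*exp(z)
(4) = -2
(5) = (-j^2*(3*j + 10)^2 + (3*j + 5)*(j^3 + 5*j^2 + 1))/(j^3 + 5*j^2 + 1)^3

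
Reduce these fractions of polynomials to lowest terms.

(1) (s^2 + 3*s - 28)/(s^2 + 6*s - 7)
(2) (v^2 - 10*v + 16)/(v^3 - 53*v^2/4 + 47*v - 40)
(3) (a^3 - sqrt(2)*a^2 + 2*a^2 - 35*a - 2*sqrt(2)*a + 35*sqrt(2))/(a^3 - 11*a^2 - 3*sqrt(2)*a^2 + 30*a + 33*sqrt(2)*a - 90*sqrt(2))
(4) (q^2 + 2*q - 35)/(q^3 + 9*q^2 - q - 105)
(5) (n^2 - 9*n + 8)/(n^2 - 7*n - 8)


(1) = (s - 4)/(s - 1)
(2) = (4*v - 8)/(4*v^2 - 21*v + 20)
(3) = (a^2 + a*(7 - sqrt(2)) - 7*sqrt(2))/(a^2 + a*(-6 - 3*sqrt(2)) + 18*sqrt(2))
(4) = (q - 5)/(q^2 + 2*q - 15)
(5) = (n - 1)/(n + 1)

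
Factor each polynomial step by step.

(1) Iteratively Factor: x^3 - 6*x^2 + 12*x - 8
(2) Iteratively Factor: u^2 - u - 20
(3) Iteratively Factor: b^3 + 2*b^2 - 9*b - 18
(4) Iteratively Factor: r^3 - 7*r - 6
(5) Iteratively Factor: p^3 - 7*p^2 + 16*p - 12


(1) = (x - 2)*(x^2 - 4*x + 4) = (x - 2)^2*(x - 2)
(2) = (u + 4)*(u - 5)
(3) = (b + 2)*(b^2 - 9) = (b + 2)*(b + 3)*(b - 3)
(4) = (r - 3)*(r^2 + 3*r + 2) = (r - 3)*(r + 1)*(r + 2)
(5) = (p - 2)*(p^2 - 5*p + 6) = (p - 3)*(p - 2)*(p - 2)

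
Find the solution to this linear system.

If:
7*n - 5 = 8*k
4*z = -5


Then:
k = 7*n/8 - 5/8
z = -5/4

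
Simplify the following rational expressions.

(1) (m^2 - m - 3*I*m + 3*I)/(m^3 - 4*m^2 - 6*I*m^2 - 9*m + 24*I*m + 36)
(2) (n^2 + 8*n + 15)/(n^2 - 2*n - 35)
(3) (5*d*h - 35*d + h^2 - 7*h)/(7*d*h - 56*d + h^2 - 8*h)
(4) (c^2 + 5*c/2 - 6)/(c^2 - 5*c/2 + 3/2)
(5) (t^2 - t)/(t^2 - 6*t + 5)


(1) = (m - 1)/(m^2 + m*(-4 - 3*I) + 12*I)
(2) = (n + 3)/(n - 7)
(3) = (5*d*h - 35*d + h^2 - 7*h)/(7*d*h - 56*d + h^2 - 8*h)
(4) = (c + 4)/(c - 1)
(5) = t/(t - 5)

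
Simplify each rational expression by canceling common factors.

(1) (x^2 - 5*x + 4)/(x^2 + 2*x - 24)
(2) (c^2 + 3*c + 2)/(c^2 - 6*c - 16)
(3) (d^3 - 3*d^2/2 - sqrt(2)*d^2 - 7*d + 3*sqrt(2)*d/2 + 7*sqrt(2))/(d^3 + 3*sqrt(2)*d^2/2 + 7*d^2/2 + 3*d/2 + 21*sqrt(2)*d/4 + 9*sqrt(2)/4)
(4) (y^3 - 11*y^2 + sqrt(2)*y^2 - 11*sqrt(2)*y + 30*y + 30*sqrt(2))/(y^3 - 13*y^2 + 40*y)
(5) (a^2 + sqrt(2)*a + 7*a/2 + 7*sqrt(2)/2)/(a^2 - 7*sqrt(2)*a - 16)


(1) = (x - 1)/(x + 6)
(2) = (c + 1)/(c - 8)
(3) = (8*d^3 + d^2*(-12 - 8*sqrt(2)) + d*(-56 + 12*sqrt(2)) + 56*sqrt(2))/(8*d^3 + d^2*(12*sqrt(2) + 28) + d*(12 + 42*sqrt(2)) + 18*sqrt(2))
(4) = (y^2 + y*(-6 + sqrt(2)) - 6*sqrt(2))/(y^2 - 8*y)
(5) = (2*a + 7)/(2*a - 16*sqrt(2))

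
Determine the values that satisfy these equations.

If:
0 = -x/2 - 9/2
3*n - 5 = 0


Then:
n = 5/3
x = -9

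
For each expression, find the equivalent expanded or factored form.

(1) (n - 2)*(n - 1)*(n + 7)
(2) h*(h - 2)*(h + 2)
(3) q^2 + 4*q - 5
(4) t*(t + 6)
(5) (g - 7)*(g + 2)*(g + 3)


(1) = n^3 + 4*n^2 - 19*n + 14
(2) = h^3 - 4*h
(3) = (q - 1)*(q + 5)
(4) = t^2 + 6*t
(5) = g^3 - 2*g^2 - 29*g - 42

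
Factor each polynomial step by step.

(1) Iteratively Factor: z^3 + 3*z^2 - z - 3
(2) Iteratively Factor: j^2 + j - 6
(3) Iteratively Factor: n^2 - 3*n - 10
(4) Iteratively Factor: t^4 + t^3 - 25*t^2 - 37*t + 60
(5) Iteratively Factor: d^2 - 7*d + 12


(1) = (z + 3)*(z^2 - 1) = (z + 1)*(z + 3)*(z - 1)
(2) = (j - 2)*(j + 3)
(3) = (n - 5)*(n + 2)
(4) = (t - 1)*(t^3 + 2*t^2 - 23*t - 60) = (t - 1)*(t + 4)*(t^2 - 2*t - 15) = (t - 1)*(t + 3)*(t + 4)*(t - 5)
(5) = (d - 3)*(d - 4)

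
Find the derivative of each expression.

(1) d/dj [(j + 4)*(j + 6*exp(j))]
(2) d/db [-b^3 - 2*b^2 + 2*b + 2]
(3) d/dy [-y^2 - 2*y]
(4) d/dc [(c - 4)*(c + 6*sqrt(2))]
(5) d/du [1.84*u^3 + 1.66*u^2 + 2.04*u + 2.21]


(1) = j + (j + 4)*(6*exp(j) + 1) + 6*exp(j)
(2) = -3*b^2 - 4*b + 2
(3) = -2*y - 2
(4) = 2*c - 4 + 6*sqrt(2)
(5) = 5.52*u^2 + 3.32*u + 2.04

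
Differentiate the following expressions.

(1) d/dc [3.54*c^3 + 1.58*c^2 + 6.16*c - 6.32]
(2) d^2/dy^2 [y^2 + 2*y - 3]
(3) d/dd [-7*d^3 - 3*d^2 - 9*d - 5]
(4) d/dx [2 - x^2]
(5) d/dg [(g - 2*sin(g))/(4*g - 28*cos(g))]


(1) = 10.62*c^2 + 3.16*c + 6.16
(2) = 2
(3) = -21*d^2 - 6*d - 9
(4) = -2*x
(5) = (-7*g*sin(g) - 2*g*cos(g) + 2*sin(g) - 7*cos(g) + 14)/(4*(g - 7*cos(g))^2)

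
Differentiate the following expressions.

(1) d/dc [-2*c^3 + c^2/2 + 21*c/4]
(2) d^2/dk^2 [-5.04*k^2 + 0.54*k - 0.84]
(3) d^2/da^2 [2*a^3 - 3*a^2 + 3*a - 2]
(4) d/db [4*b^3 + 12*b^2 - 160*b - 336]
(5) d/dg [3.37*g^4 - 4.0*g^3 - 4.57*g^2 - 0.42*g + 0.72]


(1) = -6*c^2 + c + 21/4
(2) = -10.0800000000000
(3) = 12*a - 6
(4) = 12*b^2 + 24*b - 160
(5) = 13.48*g^3 - 12.0*g^2 - 9.14*g - 0.42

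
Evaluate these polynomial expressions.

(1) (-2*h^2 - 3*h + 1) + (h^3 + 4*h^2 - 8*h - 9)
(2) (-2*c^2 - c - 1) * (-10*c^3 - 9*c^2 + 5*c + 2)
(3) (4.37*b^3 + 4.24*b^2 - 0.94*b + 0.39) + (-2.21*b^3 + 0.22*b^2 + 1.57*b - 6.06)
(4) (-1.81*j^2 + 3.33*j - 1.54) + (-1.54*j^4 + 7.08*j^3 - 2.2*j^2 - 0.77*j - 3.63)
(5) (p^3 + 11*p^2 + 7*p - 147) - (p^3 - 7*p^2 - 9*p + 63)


(1) = h^3 + 2*h^2 - 11*h - 8
(2) = 20*c^5 + 28*c^4 + 9*c^3 - 7*c - 2
(3) = 2.16*b^3 + 4.46*b^2 + 0.63*b - 5.67
(4) = -1.54*j^4 + 7.08*j^3 - 4.01*j^2 + 2.56*j - 5.17
(5) = 18*p^2 + 16*p - 210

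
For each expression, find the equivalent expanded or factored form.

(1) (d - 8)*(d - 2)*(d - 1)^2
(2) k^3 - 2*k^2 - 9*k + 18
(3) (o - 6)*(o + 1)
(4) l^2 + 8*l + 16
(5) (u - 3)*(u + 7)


(1) = d^4 - 12*d^3 + 37*d^2 - 42*d + 16
(2) = (k - 3)*(k - 2)*(k + 3)
(3) = o^2 - 5*o - 6
(4) = (l + 4)^2
(5) = u^2 + 4*u - 21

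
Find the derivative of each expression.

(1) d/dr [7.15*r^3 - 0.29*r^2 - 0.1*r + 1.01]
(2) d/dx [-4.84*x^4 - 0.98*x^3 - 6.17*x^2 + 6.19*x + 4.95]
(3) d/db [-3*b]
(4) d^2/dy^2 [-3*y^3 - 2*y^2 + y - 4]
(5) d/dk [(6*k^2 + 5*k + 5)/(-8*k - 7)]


(1) = 21.45*r^2 - 0.58*r - 0.1
(2) = -19.36*x^3 - 2.94*x^2 - 12.34*x + 6.19
(3) = -3
(4) = -18*y - 4
(5) = (-48*k^2 - 84*k + 5)/(64*k^2 + 112*k + 49)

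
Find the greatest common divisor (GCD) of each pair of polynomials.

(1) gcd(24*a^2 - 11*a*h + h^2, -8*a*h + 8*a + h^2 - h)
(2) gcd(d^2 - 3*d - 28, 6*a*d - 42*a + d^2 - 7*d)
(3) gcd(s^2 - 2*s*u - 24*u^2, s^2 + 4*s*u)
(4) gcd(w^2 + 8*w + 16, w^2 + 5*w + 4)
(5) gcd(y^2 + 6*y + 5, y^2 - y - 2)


(1) = gcd((-8*a + h)*(-3*a + h), (-8*a + h)*(h - 1)) = 8*a - h
(2) = gcd((d - 7)*(d + 4), (6*a + d)*(d - 7)) = d - 7
(3) = gcd((s - 6*u)*(s + 4*u), s*(s + 4*u)) = s + 4*u
(4) = w + 4
(5) = y + 1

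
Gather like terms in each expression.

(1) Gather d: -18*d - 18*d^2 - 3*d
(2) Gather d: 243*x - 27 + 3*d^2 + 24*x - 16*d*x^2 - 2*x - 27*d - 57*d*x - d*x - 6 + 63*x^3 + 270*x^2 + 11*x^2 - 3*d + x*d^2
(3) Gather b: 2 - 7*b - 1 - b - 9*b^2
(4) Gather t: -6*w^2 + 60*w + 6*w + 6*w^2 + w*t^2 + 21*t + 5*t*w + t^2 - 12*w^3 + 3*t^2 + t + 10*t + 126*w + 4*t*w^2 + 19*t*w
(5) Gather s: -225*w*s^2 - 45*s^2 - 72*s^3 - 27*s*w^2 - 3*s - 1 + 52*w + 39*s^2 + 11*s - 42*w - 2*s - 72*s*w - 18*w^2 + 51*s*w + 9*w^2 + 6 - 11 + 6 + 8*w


(1) = -18*d^2 - 21*d
(2) = d^2*(x + 3) + d*(-16*x^2 - 58*x - 30) + 63*x^3 + 281*x^2 + 265*x - 33
(3) = -9*b^2 - 8*b + 1
(4) = t^2*(w + 4) + t*(4*w^2 + 24*w + 32) - 12*w^3 + 192*w
(5) = -72*s^3 + s^2*(-225*w - 6) + s*(-27*w^2 - 21*w + 6) - 9*w^2 + 18*w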